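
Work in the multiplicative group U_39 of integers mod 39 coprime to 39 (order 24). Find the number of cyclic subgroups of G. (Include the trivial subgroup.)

12

A cyclic subgroup of order d is generated by each of its φ(d) elements of order d, so the cyclic subgroups of order d number (#elements of order d)/φ(d).
Cyclic subgroups by order — order 1: 1; order 2: 3; order 3: 1; order 4: 2; order 6: 3; order 12: 2.
Total: 12.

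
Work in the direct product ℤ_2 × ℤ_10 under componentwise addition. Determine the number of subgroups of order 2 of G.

3

|G| = 20 and 2 | 20, so subgroups of order 2 are possible by Lagrange.
The subgroups of order 2 are: {(0,0), (0,5)}; {(0,0), (1,0)}; {(0,0), (1,5)}.
So G has 3 subgroups of order 2.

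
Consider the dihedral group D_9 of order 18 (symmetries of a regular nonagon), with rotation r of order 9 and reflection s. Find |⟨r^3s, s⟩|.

|⟨r^3s⟩| = 2 and |⟨s⟩| = 2, so |H| is a multiple of lcm(2, 2) = 2 and divides |G| = 18.
Closing under the operation: H = {e, r^3, r^6, s, r^3s, r^6s}, so |H| = 6.

6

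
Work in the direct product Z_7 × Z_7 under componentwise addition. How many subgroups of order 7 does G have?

8

|G| = 49 and 7 | 49, so subgroups of order 7 are possible by Lagrange.
The subgroups of order 7 are: {(0,0), (0,1), (0,2), (0,3), (0,4), (0,5), (0,6)}; {(0,0), (1,0), (2,0), (3,0), (4,0), (5,0), (6,0)}; {(0,0), (1,1), (2,2), (3,3), (4,4), (5,5), (6,6)}; {(0,0), (1,2), (2,4), (3,6), (4,1), (5,3), (6,5)}; … (8 in all).
So G has 8 subgroups of order 7.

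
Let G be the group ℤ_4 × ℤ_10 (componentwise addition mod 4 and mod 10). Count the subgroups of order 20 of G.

|G| = 40 and 20 | 40, so subgroups of order 20 are possible by Lagrange.
The subgroups of order 20 are: {(0,0), (0,1), (0,2), (0,3), (0,4), (0,5), (0,6), (0,7), (0,8), (0,9), (2,0), (2,1), (2,2), (2,3), (2,4), (2,5), (2,6), (2,7), (2,8), (2,9)}; {(0,0), (0,2), (0,4), (0,6), (0,8), (1,0), (1,2), (1,4), (1,6), (1,8), (2,0), (2,2), (2,4), (2,6), (2,8), (3,0), (3,2), (3,4), (3,6), (3,8)}; {(0,0), (0,2), (0,4), (0,6), (0,8), (1,1), (1,3), (1,5), (1,7), (1,9), (2,0), (2,2), (2,4), (2,6), (2,8), (3,1), (3,3), (3,5), (3,7), (3,9)}.
So G has 3 subgroups of order 20.

3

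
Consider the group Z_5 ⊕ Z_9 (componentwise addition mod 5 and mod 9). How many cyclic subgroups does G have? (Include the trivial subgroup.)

Each element a generates a cyclic subgroup ⟨a⟩; distinct elements may generate the same one (a cyclic group of order d has φ(d) generators).
Cyclic subgroups by order — order 1: 1; order 3: 1; order 5: 1; order 9: 1; order 15: 1; order 45: 1.
Total: 6.

6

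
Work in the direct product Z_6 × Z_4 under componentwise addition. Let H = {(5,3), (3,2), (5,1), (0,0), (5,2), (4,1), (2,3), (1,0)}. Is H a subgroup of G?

No

(1,0) ∈ H but its inverse (5,0) ∉ H, so H is not a subgroup.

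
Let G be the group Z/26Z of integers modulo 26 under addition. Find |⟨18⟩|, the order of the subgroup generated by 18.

13

In Z/26Z, the order of an element a is n/gcd(a, n).
gcd(18, 26) = 2, so |⟨18⟩| = 26/2 = 13.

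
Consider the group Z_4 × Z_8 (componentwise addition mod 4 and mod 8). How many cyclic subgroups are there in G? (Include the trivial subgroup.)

A cyclic subgroup of order d is generated by each of its φ(d) elements of order d, so the cyclic subgroups of order d number (#elements of order d)/φ(d).
Cyclic subgroups by order — order 1: 1; order 2: 3; order 4: 6; order 8: 4.
Total: 14.

14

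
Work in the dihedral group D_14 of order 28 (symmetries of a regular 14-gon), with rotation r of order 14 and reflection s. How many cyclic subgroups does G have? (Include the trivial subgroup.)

18

Group the elements of G by the cyclic subgroup they generate; each cyclic subgroup of order d accounts for φ(d) elements.
Cyclic subgroups by order — order 1: 1; order 2: 15; order 7: 1; order 14: 1.
Total: 18.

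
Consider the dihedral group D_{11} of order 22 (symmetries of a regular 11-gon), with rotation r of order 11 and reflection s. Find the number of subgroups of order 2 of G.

11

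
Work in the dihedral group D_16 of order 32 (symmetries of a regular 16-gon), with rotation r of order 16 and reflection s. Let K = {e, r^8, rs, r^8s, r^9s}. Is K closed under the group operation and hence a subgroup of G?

No

|K| = 5 does not divide |G| = 32, so by Lagrange K is not a subgroup.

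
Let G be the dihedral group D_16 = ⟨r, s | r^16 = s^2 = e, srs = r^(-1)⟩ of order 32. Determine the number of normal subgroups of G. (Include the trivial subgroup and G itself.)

8

G has 36 subgroups. Checking conjugation-invariance by order — order 1: 1/1 normal; order 2: 1/17 normal; order 4: 1/9 normal; order 8: 1/5 normal; order 16: 3/3 normal; order 32: 1/1 normal.
Total normal subgroups: 8.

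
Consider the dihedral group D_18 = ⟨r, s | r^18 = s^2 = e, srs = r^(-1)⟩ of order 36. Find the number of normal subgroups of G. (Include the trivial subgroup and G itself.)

G has 45 subgroups. Checking conjugation-invariance by order — order 1: 1/1 normal; order 2: 1/19 normal; order 3: 1/1 normal; order 4: 0/9 normal; order 6: 1/7 normal; order 9: 1/1 normal; order 12: 0/3 normal; order 18: 3/3 normal; order 36: 1/1 normal.
Total normal subgroups: 9.

9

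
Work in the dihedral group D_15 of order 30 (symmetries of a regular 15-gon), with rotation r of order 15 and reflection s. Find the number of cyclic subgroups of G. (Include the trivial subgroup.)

A cyclic subgroup of order d is generated by each of its φ(d) elements of order d, so the cyclic subgroups of order d number (#elements of order d)/φ(d).
Cyclic subgroups by order — order 1: 1; order 2: 15; order 3: 1; order 5: 1; order 15: 1.
Total: 19.

19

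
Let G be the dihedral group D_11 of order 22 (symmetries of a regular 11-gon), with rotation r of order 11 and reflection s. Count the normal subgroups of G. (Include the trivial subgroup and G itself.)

G has 14 subgroups. Checking conjugation-invariance by order — order 1: 1/1 normal; order 2: 0/11 normal; order 11: 1/1 normal; order 22: 1/1 normal.
Total normal subgroups: 3.

3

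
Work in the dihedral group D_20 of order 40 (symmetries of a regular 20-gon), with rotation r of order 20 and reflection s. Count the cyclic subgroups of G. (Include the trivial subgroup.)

26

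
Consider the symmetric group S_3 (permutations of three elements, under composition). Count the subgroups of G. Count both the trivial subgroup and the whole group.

6

|G| = 6, so by Lagrange every subgroup order divides 6. Divisors: 1, 2, 3, 6.
Subgroups by order — order 1: 1; order 2: 3; order 3: 1; order 6: 1.
Total: 1 + 3 + 1 + 1 = 6.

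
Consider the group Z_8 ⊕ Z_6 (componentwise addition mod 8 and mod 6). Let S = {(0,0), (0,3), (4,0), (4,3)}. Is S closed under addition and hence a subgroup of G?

|S| = 4 divides |G| = 48, consistent with Lagrange.
S contains the identity, every element's inverse is in S, and S is closed under +: it is a subgroup.

Yes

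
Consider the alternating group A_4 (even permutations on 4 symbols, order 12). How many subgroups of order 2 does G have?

3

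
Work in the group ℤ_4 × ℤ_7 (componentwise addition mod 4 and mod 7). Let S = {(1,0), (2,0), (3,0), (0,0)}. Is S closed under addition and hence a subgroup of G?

|S| = 4 divides |G| = 28, consistent with Lagrange.
S contains the identity, every element's inverse is in S, and S is closed under +: it is a subgroup.
In fact S = ⟨(1,0)⟩.

Yes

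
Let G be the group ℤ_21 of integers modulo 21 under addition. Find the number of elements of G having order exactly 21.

12

In a cyclic group of order 21, the number of elements of order d (for d | 21) is φ(d).
φ(21) = 12.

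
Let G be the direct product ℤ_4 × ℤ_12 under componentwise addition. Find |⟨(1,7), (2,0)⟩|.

24

|⟨(1,7)⟩| = 12 and |⟨(2,0)⟩| = 2, so |H| is a multiple of lcm(12, 2) = 12 and divides |G| = 48.
Closing under the operation: H = {(0,0), (0,2), (0,4), (0,6), (0,8), (0,10), (1,1), (1,3), (1,5), (1,7), (1,9), (1,11), (2,0), (2,2), (2,4), (2,6), (2,8), (2,10), (3,1), (3,3), (3,5), (3,7), (3,9), (3,11)}, so |H| = 24.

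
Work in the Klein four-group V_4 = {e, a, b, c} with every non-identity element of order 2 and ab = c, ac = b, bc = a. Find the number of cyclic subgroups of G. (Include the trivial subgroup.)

4

A cyclic subgroup of order d is generated by each of its φ(d) elements of order d, so the cyclic subgroups of order d number (#elements of order d)/φ(d).
Cyclic subgroups by order — order 1: 1; order 2: 3.
Total: 4.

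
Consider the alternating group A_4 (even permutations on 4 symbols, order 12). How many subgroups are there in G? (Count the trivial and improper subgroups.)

|G| = 12, so by Lagrange every subgroup order divides 12. Divisors: 1, 2, 3, 4, 6, 12.
Subgroups by order — order 1: 1; order 2: 3; order 3: 4; order 4: 1; order 6: 0; order 12: 1.
Total: 1 + 3 + 4 + 1 + 0 + 1 = 10.

10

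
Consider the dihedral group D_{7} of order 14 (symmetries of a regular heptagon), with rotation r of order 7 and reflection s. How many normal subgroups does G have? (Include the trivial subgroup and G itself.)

G has 10 subgroups. Checking conjugation-invariance by order — order 1: 1/1 normal; order 2: 0/7 normal; order 7: 1/1 normal; order 14: 1/1 normal.
Total normal subgroups: 3.

3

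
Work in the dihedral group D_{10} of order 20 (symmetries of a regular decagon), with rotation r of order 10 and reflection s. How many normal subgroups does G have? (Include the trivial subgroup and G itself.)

7

G has 22 subgroups. Checking conjugation-invariance by order — order 1: 1/1 normal; order 2: 1/11 normal; order 4: 0/5 normal; order 5: 1/1 normal; order 10: 3/3 normal; order 20: 1/1 normal.
Total normal subgroups: 7.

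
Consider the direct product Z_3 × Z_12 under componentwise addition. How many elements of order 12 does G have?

An element (a,b) has order lcm(ord(a), ord(b)); count pairs with lcm equal to 12.
Enumerating gives 16 such elements.

16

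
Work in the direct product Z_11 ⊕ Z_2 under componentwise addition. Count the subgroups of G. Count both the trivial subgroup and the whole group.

4

|G| = 22, so by Lagrange every subgroup order divides 22. Divisors: 1, 2, 11, 22.
Subgroups by order — order 1: 1; order 2: 1; order 11: 1; order 22: 1.
Total: 1 + 1 + 1 + 1 = 4.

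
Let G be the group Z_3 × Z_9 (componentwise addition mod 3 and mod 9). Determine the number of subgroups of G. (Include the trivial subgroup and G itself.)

10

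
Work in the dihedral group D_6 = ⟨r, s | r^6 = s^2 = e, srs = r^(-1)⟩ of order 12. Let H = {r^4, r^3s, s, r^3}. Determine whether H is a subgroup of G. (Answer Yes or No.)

No

The identity e ∉ H, so H is not a subgroup.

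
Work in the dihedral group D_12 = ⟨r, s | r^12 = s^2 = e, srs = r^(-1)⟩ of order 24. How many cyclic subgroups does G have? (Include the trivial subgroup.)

18

Group the elements of G by the cyclic subgroup they generate; each cyclic subgroup of order d accounts for φ(d) elements.
Cyclic subgroups by order — order 1: 1; order 2: 13; order 3: 1; order 4: 1; order 6: 1; order 12: 1.
Total: 18.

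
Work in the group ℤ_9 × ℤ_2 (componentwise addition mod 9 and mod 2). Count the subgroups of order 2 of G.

1

|G| = 18 and 2 | 18, so subgroups of order 2 are possible by Lagrange.
The subgroups of order 2 are: {(0,0), (0,1)}.
So G has 1 subgroup of order 2.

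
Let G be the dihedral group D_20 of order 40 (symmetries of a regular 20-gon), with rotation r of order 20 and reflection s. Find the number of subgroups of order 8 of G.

5

|G| = 40 and 8 | 40, so subgroups of order 8 are possible by Lagrange.
The subgroups of order 8 are: {e, r^5, r^10, r^15, s, r^5s, r^10s, r^15s}; {e, r^5, r^10, r^15, rs, r^6s, r^11s, r^16s}; {e, r^5, r^10, r^15, r^2s, r^7s, r^12s, r^17s}; {e, r^5, r^10, r^15, r^3s, r^8s, r^13s, r^18s}; … (5 in all).
So G has 5 subgroups of order 8.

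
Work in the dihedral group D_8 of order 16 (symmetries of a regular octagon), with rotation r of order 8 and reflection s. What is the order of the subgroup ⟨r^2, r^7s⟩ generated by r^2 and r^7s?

8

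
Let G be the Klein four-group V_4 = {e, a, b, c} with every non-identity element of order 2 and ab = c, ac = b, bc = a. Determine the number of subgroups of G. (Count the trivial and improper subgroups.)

5

|G| = 4, so by Lagrange every subgroup order divides 4. Divisors: 1, 2, 4.
Subgroups by order — order 1: 1; order 2: 3; order 4: 1.
Total: 1 + 3 + 1 = 5.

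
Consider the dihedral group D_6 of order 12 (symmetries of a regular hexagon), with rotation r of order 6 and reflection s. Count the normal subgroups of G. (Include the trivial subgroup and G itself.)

7

G has 16 subgroups. Checking conjugation-invariance by order — order 1: 1/1 normal; order 2: 1/7 normal; order 3: 1/1 normal; order 4: 0/3 normal; order 6: 3/3 normal; order 12: 1/1 normal.
Total normal subgroups: 7.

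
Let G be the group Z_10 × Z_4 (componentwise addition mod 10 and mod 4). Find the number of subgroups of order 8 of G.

|G| = 40 and 8 | 40, so subgroups of order 8 are possible by Lagrange.
The subgroups of order 8 are: {(0,0), (0,1), (0,2), (0,3), (5,0), (5,1), (5,2), (5,3)}.
So G has 1 subgroup of order 8.

1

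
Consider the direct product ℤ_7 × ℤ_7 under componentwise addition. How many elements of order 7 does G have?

An element (a,b) has order lcm(ord(a), ord(b)); count pairs with lcm equal to 7.
Enumerating gives 48 such elements.

48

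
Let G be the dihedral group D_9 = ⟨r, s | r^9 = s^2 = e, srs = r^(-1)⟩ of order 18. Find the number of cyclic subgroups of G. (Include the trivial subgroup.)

Each element a generates a cyclic subgroup ⟨a⟩; distinct elements may generate the same one (a cyclic group of order d has φ(d) generators).
Cyclic subgroups by order — order 1: 1; order 2: 9; order 3: 1; order 9: 1.
Total: 12.

12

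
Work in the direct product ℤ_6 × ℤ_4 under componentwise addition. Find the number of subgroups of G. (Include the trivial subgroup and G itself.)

16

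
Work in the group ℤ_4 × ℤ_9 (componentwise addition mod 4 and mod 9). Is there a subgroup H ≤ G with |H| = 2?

2 | 36. A subgroup of order 2 is {(0,0), (2,0)}.

Yes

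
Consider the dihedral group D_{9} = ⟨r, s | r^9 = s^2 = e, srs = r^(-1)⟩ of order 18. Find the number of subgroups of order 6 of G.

3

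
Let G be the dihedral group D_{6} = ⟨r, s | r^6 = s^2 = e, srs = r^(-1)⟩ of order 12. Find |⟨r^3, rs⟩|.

4

|⟨r^3⟩| = 2 and |⟨rs⟩| = 2, so |H| is a multiple of lcm(2, 2) = 2 and divides |G| = 12.
Closing under the operation: H = {e, r^3, rs, r^4s}, so |H| = 4.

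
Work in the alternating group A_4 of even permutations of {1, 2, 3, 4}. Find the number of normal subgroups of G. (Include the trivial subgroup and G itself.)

G has 10 subgroups. Checking conjugation-invariance by order — order 1: 1/1 normal; order 2: 0/3 normal; order 3: 0/4 normal; order 4: 1/1 normal; order 12: 1/1 normal.
Total normal subgroups: 3.

3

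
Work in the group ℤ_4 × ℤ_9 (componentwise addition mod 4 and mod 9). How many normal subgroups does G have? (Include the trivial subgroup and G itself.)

9

G is abelian, so every subgroup is normal.
G has 9 subgroups in total, hence 9 normal subgroups.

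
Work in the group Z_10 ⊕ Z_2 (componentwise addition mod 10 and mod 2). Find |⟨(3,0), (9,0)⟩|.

10

|⟨(3,0)⟩| = 10 and |⟨(9,0)⟩| = 10, so |H| is a multiple of lcm(10, 10) = 10 and divides |G| = 20.
Closing under the operation: H = {(0,0), (1,0), (2,0), (3,0), (4,0), (5,0), (6,0), (7,0), (8,0), (9,0)}, so |H| = 10.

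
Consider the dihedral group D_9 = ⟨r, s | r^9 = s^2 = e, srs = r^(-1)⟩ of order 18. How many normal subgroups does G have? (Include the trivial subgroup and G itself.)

G has 16 subgroups. Checking conjugation-invariance by order — order 1: 1/1 normal; order 2: 0/9 normal; order 3: 1/1 normal; order 6: 0/3 normal; order 9: 1/1 normal; order 18: 1/1 normal.
Total normal subgroups: 4.

4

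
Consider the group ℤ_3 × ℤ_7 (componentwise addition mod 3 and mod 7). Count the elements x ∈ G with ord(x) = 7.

6

An element (a,b) has order lcm(ord(a), ord(b)); count pairs with lcm equal to 7.
Enumerating gives 6 such elements.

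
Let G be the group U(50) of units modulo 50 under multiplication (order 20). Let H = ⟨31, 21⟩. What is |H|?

|⟨31⟩| = 5 and |⟨21⟩| = 5, so |H| is a multiple of lcm(5, 5) = 5 and divides |G| = 20.
Closing under the operation: H = {1, 11, 21, 31, 41}, so |H| = 5.

5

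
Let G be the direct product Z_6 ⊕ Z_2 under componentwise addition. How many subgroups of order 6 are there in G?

3

|G| = 12 and 6 | 12, so subgroups of order 6 are possible by Lagrange.
The subgroups of order 6 are: {(0,0), (0,1), (2,0), (2,1), (4,0), (4,1)}; {(0,0), (1,0), (2,0), (3,0), (4,0), (5,0)}; {(0,0), (1,1), (2,0), (3,1), (4,0), (5,1)}.
So G has 3 subgroups of order 6.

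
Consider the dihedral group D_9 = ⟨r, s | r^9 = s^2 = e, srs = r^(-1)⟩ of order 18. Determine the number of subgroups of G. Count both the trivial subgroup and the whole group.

16

|G| = 18, so by Lagrange every subgroup order divides 18. Divisors: 1, 2, 3, 6, 9, 18.
Subgroups by order — order 1: 1; order 2: 9; order 3: 1; order 6: 3; order 9: 1; order 18: 1.
Total: 1 + 9 + 1 + 3 + 1 + 1 = 16.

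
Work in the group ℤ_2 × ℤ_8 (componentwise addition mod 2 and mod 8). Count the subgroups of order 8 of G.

|G| = 16 and 8 | 16, so subgroups of order 8 are possible by Lagrange.
The subgroups of order 8 are: {(0,0), (0,1), (0,2), (0,3), (0,4), (0,5), (0,6), (0,7)}; {(0,0), (0,2), (0,4), (0,6), (1,0), (1,2), (1,4), (1,6)}; {(0,0), (0,2), (0,4), (0,6), (1,1), (1,3), (1,5), (1,7)}.
So G has 3 subgroups of order 8.

3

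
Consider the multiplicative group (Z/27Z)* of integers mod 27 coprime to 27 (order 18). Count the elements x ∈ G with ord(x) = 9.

6

The elements of order 9 are: 4, 7, 13, 16, 22, 25.
That's 6.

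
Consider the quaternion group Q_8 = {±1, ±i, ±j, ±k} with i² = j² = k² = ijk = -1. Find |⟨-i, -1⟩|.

|⟨-i⟩| = 4 and |⟨-1⟩| = 2, so |H| is a multiple of lcm(4, 2) = 4 and divides |G| = 8.
Closing under the operation: H = {1, -1, i, -i}, so |H| = 4.

4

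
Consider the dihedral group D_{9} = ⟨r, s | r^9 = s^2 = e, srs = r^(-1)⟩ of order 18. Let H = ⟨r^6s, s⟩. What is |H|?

|⟨r^6s⟩| = 2 and |⟨s⟩| = 2, so |H| is a multiple of lcm(2, 2) = 2 and divides |G| = 18.
Closing under the operation: H = {e, r^3, r^6, s, r^3s, r^6s}, so |H| = 6.

6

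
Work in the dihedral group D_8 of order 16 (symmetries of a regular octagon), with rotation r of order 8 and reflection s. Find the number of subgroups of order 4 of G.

5

|G| = 16 and 4 | 16, so subgroups of order 4 are possible by Lagrange.
The subgroups of order 4 are: {e, r^2, r^4, r^6}; {e, r^4, r^2s, r^6s}; {e, r^4, r^3s, r^7s}; {e, r^4, s, r^4s}; … (5 in all).
So G has 5 subgroups of order 4.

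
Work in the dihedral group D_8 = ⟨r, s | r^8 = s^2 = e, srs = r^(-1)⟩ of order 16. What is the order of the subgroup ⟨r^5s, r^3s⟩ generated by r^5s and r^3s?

8

|⟨r^5s⟩| = 2 and |⟨r^3s⟩| = 2, so |H| is a multiple of lcm(2, 2) = 2 and divides |G| = 16.
Closing under the operation: H = {e, r^2, r^4, r^6, rs, r^3s, r^5s, r^7s}, so |H| = 8.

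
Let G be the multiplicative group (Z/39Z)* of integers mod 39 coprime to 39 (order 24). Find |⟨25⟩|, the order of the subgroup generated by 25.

Compute successive powers of 25 mod 39: 25, 1; 25^2 ≡ 1 (mod 39).
So |⟨25⟩| = 2.

2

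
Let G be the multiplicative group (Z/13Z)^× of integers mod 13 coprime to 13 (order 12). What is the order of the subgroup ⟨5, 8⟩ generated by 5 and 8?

|⟨5⟩| = 4 and |⟨8⟩| = 4, so |H| is a multiple of lcm(4, 4) = 4 and divides |G| = 12.
Closing under the operation: H = {1, 5, 8, 12}, so |H| = 4.

4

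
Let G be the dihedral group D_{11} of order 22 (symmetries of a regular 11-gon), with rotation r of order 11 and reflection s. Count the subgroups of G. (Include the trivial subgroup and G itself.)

14

|G| = 22, so by Lagrange every subgroup order divides 22. Divisors: 1, 2, 11, 22.
Subgroups by order — order 1: 1; order 2: 11; order 11: 1; order 22: 1.
Total: 1 + 11 + 1 + 1 = 14.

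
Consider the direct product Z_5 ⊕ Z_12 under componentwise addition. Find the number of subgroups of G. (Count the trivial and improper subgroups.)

12

|G| = 60, so by Lagrange every subgroup order divides 60. Divisors: 1, 2, 3, 4, 5, 6, 10, 12, 15, 20, 30, 60.
Subgroups by order — order 1: 1; order 2: 1; order 3: 1; order 4: 1; order 5: 1; order 6: 1; order 10: 1; order 12: 1; order 15: 1; order 20: 1; order 30: 1; order 60: 1.
Total: 1 + 1 + 1 + 1 + 1 + 1 + 1 + 1 + 1 + 1 + 1 + 1 = 12.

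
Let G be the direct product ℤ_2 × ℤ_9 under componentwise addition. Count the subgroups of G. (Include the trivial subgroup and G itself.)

|G| = 18, so by Lagrange every subgroup order divides 18. Divisors: 1, 2, 3, 6, 9, 18.
Subgroups by order — order 1: 1; order 2: 1; order 3: 1; order 6: 1; order 9: 1; order 18: 1.
Total: 1 + 1 + 1 + 1 + 1 + 1 = 6.

6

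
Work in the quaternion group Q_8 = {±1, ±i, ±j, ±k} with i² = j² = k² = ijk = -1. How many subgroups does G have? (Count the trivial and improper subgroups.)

6

|G| = 8, so by Lagrange every subgroup order divides 8. Divisors: 1, 2, 4, 8.
Subgroups by order — order 1: 1; order 2: 1; order 4: 3; order 8: 1.
Total: 1 + 1 + 3 + 1 = 6.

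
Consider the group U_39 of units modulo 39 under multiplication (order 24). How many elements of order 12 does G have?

The elements of order 12 are: 2, 7, 11, 19, 20, 28, 32, 37.
That's 8.

8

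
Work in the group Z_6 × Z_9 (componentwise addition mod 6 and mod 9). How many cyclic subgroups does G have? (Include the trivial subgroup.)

16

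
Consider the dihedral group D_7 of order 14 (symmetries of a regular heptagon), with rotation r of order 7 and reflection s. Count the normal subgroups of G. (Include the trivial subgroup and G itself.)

G has 10 subgroups. Checking conjugation-invariance by order — order 1: 1/1 normal; order 2: 0/7 normal; order 7: 1/1 normal; order 14: 1/1 normal.
Total normal subgroups: 3.

3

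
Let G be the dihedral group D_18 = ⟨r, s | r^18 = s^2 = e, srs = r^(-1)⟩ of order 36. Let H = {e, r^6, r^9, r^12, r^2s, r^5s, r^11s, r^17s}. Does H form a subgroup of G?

No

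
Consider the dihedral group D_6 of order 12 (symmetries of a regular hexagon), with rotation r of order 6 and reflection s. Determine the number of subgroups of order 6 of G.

3

|G| = 12 and 6 | 12, so subgroups of order 6 are possible by Lagrange.
The subgroups of order 6 are: {e, r, r^2, r^3, r^4, r^5}; {e, r^2, r^4, s, r^2s, r^4s}; {e, r^2, r^4, rs, r^3s, r^5s}.
So G has 3 subgroups of order 6.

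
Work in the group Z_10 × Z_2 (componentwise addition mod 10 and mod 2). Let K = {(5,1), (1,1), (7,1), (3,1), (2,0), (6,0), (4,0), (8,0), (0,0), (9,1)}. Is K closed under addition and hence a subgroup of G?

|K| = 10 divides |G| = 20, consistent with Lagrange.
K contains the identity, every element's inverse is in K, and K is closed under +: it is a subgroup.
In fact K = ⟨(7,1)⟩.

Yes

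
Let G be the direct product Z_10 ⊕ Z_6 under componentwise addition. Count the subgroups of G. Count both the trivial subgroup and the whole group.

|G| = 60, so by Lagrange every subgroup order divides 60. Divisors: 1, 2, 3, 4, 5, 6, 10, 12, 15, 20, 30, 60.
Subgroups by order — order 1: 1; order 2: 3; order 3: 1; order 4: 1; order 5: 1; order 6: 3; order 10: 3; order 12: 1; order 15: 1; order 20: 1; order 30: 3; order 60: 1.
Total: 1 + 3 + 1 + 1 + 1 + 3 + 3 + 1 + 1 + 1 + 3 + 1 = 20.

20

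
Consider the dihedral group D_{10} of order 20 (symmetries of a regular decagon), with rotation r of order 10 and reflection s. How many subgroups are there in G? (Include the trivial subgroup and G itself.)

|G| = 20, so by Lagrange every subgroup order divides 20. Divisors: 1, 2, 4, 5, 10, 20.
Subgroups by order — order 1: 1; order 2: 11; order 4: 5; order 5: 1; order 10: 3; order 20: 1.
Total: 1 + 11 + 5 + 1 + 3 + 1 = 22.

22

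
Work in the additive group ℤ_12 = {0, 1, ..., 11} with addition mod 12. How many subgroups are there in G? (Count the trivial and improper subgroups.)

6

A cyclic group of order 12 has exactly one subgroup for each divisor of 12.
Divisors of 12: 1, 2, 3, 4, 6, 12.
So ℤ_12 has 6 subgroups.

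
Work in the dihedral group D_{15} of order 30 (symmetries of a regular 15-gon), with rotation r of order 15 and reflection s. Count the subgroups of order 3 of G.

|G| = 30 and 3 | 30, so subgroups of order 3 are possible by Lagrange.
The subgroups of order 3 are: {e, r^5, r^10}.
So G has 1 subgroup of order 3.

1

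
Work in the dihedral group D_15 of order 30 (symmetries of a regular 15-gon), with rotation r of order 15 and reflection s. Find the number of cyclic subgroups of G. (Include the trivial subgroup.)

Group the elements of G by the cyclic subgroup they generate; each cyclic subgroup of order d accounts for φ(d) elements.
Cyclic subgroups by order — order 1: 1; order 2: 15; order 3: 1; order 5: 1; order 15: 1.
Total: 19.

19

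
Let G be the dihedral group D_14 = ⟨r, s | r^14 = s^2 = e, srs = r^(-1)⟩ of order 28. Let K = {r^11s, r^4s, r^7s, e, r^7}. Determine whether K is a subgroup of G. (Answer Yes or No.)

|K| = 5 does not divide |G| = 28, so by Lagrange K is not a subgroup.

No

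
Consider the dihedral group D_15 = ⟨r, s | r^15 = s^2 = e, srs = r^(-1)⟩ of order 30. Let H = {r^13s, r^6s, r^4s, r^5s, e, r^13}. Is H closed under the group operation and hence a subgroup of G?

No

r^13 ∈ H but its inverse r^2 ∉ H, so H is not a subgroup.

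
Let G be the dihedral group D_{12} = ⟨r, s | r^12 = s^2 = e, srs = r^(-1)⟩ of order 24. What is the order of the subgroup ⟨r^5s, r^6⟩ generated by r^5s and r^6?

4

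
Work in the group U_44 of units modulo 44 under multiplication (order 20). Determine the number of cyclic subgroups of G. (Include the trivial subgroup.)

Each element a generates a cyclic subgroup ⟨a⟩; distinct elements may generate the same one (a cyclic group of order d has φ(d) generators).
Cyclic subgroups by order — order 1: 1; order 2: 3; order 5: 1; order 10: 3.
Total: 8.

8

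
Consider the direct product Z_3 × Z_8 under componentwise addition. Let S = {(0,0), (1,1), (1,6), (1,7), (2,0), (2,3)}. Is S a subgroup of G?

(2,3) ∈ S but its inverse (1,5) ∉ S, so S is not a subgroup.

No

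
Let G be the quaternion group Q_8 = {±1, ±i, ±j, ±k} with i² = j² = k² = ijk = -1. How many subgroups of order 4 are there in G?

3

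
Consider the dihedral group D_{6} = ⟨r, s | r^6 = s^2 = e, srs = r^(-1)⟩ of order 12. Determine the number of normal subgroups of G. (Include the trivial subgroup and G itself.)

G has 16 subgroups. Checking conjugation-invariance by order — order 1: 1/1 normal; order 2: 1/7 normal; order 3: 1/1 normal; order 4: 0/3 normal; order 6: 3/3 normal; order 12: 1/1 normal.
Total normal subgroups: 7.

7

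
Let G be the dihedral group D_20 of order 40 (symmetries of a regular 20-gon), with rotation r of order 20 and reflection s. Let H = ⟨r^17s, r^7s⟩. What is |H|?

4

|⟨r^17s⟩| = 2 and |⟨r^7s⟩| = 2, so |H| is a multiple of lcm(2, 2) = 2 and divides |G| = 40.
Closing under the operation: H = {e, r^10, r^7s, r^17s}, so |H| = 4.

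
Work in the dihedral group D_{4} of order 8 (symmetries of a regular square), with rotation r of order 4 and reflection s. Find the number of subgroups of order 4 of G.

|G| = 8 and 4 | 8, so subgroups of order 4 are possible by Lagrange.
The subgroups of order 4 are: {e, r, r^2, r^3}; {e, r^2, s, r^2s}; {e, r^2, rs, r^3s}.
So G has 3 subgroups of order 4.

3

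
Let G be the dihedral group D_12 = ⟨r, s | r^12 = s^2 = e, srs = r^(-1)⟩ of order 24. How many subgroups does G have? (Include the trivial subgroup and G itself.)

34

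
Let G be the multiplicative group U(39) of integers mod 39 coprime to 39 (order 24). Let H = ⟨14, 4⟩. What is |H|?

|⟨14⟩| = 2 and |⟨4⟩| = 6, so |H| is a multiple of lcm(2, 6) = 6 and divides |G| = 24.
Closing under the operation: H = {1, 4, 10, 14, 16, 17, 22, 23, 25, 29, 35, 38}, so |H| = 12.

12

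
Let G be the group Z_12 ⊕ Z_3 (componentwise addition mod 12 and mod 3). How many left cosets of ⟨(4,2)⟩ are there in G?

12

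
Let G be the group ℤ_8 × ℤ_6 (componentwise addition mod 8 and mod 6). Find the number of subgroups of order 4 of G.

|G| = 48 and 4 | 48, so subgroups of order 4 are possible by Lagrange.
The subgroups of order 4 are: {(0,0), (0,3), (4,0), (4,3)}; {(0,0), (2,0), (4,0), (6,0)}; {(0,0), (2,3), (4,0), (6,3)}.
So G has 3 subgroups of order 4.

3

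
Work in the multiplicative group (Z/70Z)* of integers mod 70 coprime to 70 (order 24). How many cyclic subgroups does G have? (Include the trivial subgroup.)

Group the elements of G by the cyclic subgroup they generate; each cyclic subgroup of order d accounts for φ(d) elements.
Cyclic subgroups by order — order 1: 1; order 2: 3; order 3: 1; order 4: 2; order 6: 3; order 12: 2.
Total: 12.

12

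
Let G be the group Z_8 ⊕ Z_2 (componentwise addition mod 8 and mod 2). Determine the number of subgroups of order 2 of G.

|G| = 16 and 2 | 16, so subgroups of order 2 are possible by Lagrange.
The subgroups of order 2 are: {(0,0), (0,1)}; {(0,0), (4,0)}; {(0,0), (4,1)}.
So G has 3 subgroups of order 2.

3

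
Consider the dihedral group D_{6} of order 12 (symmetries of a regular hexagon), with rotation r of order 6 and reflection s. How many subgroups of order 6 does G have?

|G| = 12 and 6 | 12, so subgroups of order 6 are possible by Lagrange.
The subgroups of order 6 are: {e, r, r^2, r^3, r^4, r^5}; {e, r^2, r^4, s, r^2s, r^4s}; {e, r^2, r^4, rs, r^3s, r^5s}.
So G has 3 subgroups of order 6.

3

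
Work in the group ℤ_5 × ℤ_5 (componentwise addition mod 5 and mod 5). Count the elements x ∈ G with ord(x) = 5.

An element (a,b) has order lcm(ord(a), ord(b)); count pairs with lcm equal to 5.
Enumerating gives 24 such elements.

24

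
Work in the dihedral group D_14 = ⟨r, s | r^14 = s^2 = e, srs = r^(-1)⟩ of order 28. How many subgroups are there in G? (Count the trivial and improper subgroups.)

|G| = 28, so by Lagrange every subgroup order divides 28. Divisors: 1, 2, 4, 7, 14, 28.
Subgroups by order — order 1: 1; order 2: 15; order 4: 7; order 7: 1; order 14: 3; order 28: 1.
Total: 1 + 15 + 7 + 1 + 3 + 1 = 28.

28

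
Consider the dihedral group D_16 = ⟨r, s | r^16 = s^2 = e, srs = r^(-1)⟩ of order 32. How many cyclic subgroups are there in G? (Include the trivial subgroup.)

Group the elements of G by the cyclic subgroup they generate; each cyclic subgroup of order d accounts for φ(d) elements.
Cyclic subgroups by order — order 1: 1; order 2: 17; order 4: 1; order 8: 1; order 16: 1.
Total: 21.

21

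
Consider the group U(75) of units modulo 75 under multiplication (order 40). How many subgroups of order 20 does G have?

|G| = 40 and 20 | 40, so subgroups of order 20 are possible by Lagrange.
The subgroups of order 20 are: {1, 4, 11, 14, 16, 19, 26, 29, 31, 34, 41, 44, 46, 49, 56, 59, 61, 64, 71, 74}; {1, 4, 7, 13, 16, 19, 22, 28, 31, 34, 37, 43, 46, 49, 52, 58, 61, 64, 67, 73}; {1, 2, 4, 8, 16, 17, 19, 23, 31, 32, 34, 38, 46, 47, 49, 53, 61, 62, 64, 68}.
So G has 3 subgroups of order 20.

3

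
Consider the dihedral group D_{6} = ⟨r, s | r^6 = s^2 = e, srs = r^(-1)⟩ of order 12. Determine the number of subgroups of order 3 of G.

1

|G| = 12 and 3 | 12, so subgroups of order 3 are possible by Lagrange.
The subgroups of order 3 are: {e, r^2, r^4}.
So G has 1 subgroup of order 3.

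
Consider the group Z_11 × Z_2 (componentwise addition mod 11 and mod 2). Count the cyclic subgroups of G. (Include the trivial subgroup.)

4

A cyclic subgroup of order d is generated by each of its φ(d) elements of order d, so the cyclic subgroups of order d number (#elements of order d)/φ(d).
Cyclic subgroups by order — order 1: 1; order 2: 1; order 11: 1; order 22: 1.
Total: 4.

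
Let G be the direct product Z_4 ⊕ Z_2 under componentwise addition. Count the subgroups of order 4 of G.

3

|G| = 8 and 4 | 8, so subgroups of order 4 are possible by Lagrange.
The subgroups of order 4 are: {(0,0), (0,1), (2,0), (2,1)}; {(0,0), (1,0), (2,0), (3,0)}; {(0,0), (1,1), (2,0), (3,1)}.
So G has 3 subgroups of order 4.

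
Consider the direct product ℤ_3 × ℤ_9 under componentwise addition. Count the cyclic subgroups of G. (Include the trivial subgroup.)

8

Group the elements of G by the cyclic subgroup they generate; each cyclic subgroup of order d accounts for φ(d) elements.
Cyclic subgroups by order — order 1: 1; order 3: 4; order 9: 3.
Total: 8.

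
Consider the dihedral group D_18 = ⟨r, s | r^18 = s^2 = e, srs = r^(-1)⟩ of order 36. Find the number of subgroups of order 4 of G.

9

|G| = 36 and 4 | 36, so subgroups of order 4 are possible by Lagrange.
The subgroups of order 4 are: {e, r^9, rs, r^10s}; {e, r^9, r^2s, r^11s}; {e, r^9, r^3s, r^12s}; {e, r^9, r^4s, r^13s}; … (9 in all).
So G has 9 subgroups of order 4.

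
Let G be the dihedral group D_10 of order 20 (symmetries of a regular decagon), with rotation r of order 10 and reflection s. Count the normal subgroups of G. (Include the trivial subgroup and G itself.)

7

G has 22 subgroups. Checking conjugation-invariance by order — order 1: 1/1 normal; order 2: 1/11 normal; order 4: 0/5 normal; order 5: 1/1 normal; order 10: 3/3 normal; order 20: 1/1 normal.
Total normal subgroups: 7.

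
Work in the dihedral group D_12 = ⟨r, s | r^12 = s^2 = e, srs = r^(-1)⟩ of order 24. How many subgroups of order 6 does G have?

5

|G| = 24 and 6 | 24, so subgroups of order 6 are possible by Lagrange.
The subgroups of order 6 are: {e, r^2, r^4, r^6, r^8, r^10}; {e, r^4, r^8, r^2s, r^6s, r^10s}; {e, r^4, r^8, r^3s, r^7s, r^11s}; {e, r^4, r^8, s, r^4s, r^8s}; … (5 in all).
So G has 5 subgroups of order 6.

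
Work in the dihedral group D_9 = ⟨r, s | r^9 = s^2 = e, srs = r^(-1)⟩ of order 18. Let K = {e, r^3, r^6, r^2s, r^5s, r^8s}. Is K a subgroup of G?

|K| = 6 divides |G| = 18, consistent with Lagrange.
K contains the identity, every element's inverse is in K, and K is closed under ·: it is a subgroup.

Yes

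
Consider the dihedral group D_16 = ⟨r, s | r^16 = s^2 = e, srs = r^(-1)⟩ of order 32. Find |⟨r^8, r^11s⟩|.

4

|⟨r^8⟩| = 2 and |⟨r^11s⟩| = 2, so |H| is a multiple of lcm(2, 2) = 2 and divides |G| = 32.
Closing under the operation: H = {e, r^8, r^3s, r^11s}, so |H| = 4.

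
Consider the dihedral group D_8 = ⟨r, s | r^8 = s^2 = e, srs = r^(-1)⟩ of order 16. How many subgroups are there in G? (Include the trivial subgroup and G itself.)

|G| = 16, so by Lagrange every subgroup order divides 16. Divisors: 1, 2, 4, 8, 16.
Subgroups by order — order 1: 1; order 2: 9; order 4: 5; order 8: 3; order 16: 1.
Total: 1 + 9 + 5 + 3 + 1 = 19.

19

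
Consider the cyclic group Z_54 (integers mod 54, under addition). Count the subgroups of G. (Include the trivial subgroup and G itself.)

8

Subgroups of the cyclic group Z_54 correspond bijectively to divisors of 54.
Divisors of 54: 1, 2, 3, 6, 9, 18, 27, 54.
So Z_54 has 8 subgroups.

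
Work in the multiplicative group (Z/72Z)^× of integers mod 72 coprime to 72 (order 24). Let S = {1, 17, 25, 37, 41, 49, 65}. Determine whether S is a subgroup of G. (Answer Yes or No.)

No

|S| = 7 does not divide |G| = 24, so by Lagrange S is not a subgroup.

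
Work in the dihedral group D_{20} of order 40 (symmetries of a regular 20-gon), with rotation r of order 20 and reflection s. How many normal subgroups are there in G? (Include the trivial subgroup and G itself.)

G has 48 subgroups. Checking conjugation-invariance by order — order 1: 1/1 normal; order 2: 1/21 normal; order 4: 1/11 normal; order 5: 1/1 normal; order 8: 0/5 normal; order 10: 1/5 normal; order 20: 3/3 normal; order 40: 1/1 normal.
Total normal subgroups: 9.

9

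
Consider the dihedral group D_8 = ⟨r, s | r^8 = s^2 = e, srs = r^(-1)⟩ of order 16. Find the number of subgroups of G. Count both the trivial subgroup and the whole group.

19

|G| = 16, so by Lagrange every subgroup order divides 16. Divisors: 1, 2, 4, 8, 16.
Subgroups by order — order 1: 1; order 2: 9; order 4: 5; order 8: 3; order 16: 1.
Total: 1 + 9 + 5 + 3 + 1 = 19.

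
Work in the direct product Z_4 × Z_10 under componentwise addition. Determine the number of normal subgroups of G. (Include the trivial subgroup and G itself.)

G is abelian, so every subgroup is normal.
G has 16 subgroups in total, hence 16 normal subgroups.

16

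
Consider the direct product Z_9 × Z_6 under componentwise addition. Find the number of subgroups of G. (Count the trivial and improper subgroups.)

20

|G| = 54, so by Lagrange every subgroup order divides 54. Divisors: 1, 2, 3, 6, 9, 18, 27, 54.
Subgroups by order — order 1: 1; order 2: 1; order 3: 4; order 6: 4; order 9: 4; order 18: 4; order 27: 1; order 54: 1.
Total: 1 + 1 + 4 + 4 + 4 + 4 + 1 + 1 = 20.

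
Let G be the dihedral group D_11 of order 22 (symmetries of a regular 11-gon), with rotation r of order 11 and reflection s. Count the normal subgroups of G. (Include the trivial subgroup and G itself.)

G has 14 subgroups. Checking conjugation-invariance by order — order 1: 1/1 normal; order 2: 0/11 normal; order 11: 1/1 normal; order 22: 1/1 normal.
Total normal subgroups: 3.

3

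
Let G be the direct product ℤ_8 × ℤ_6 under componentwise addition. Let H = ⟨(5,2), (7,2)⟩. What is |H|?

24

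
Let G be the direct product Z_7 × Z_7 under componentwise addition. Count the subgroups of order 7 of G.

|G| = 49 and 7 | 49, so subgroups of order 7 are possible by Lagrange.
The subgroups of order 7 are: {(0,0), (0,1), (0,2), (0,3), (0,4), (0,5), (0,6)}; {(0,0), (1,0), (2,0), (3,0), (4,0), (5,0), (6,0)}; {(0,0), (1,1), (2,2), (3,3), (4,4), (5,5), (6,6)}; {(0,0), (1,2), (2,4), (3,6), (4,1), (5,3), (6,5)}; … (8 in all).
So G has 8 subgroups of order 7.

8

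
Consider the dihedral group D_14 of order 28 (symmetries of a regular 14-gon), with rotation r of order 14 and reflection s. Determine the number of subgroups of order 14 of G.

|G| = 28 and 14 | 28, so subgroups of order 14 are possible by Lagrange.
The subgroups of order 14 are: {e, r, r^2, r^3, r^4, r^5, r^6, r^7, r^8, r^9, r^10, r^11, r^12, r^13}; {e, r^2, r^4, r^6, r^8, r^10, r^12, s, r^2s, r^4s, r^6s, r^8s, r^10s, r^12s}; {e, r^2, r^4, r^6, r^8, r^10, r^12, rs, r^3s, r^5s, r^7s, r^9s, r^11s, r^13s}.
So G has 3 subgroups of order 14.

3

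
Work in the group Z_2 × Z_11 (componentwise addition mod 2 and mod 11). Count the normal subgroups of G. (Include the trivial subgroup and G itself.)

G is abelian, so every subgroup is normal.
G has 4 subgroups in total, hence 4 normal subgroups.

4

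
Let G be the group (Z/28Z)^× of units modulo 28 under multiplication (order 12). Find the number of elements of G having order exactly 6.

The elements of order 6 are: 3, 5, 11, 17, 19, 23.
That's 6.

6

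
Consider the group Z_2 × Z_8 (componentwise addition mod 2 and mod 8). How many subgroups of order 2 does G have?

|G| = 16 and 2 | 16, so subgroups of order 2 are possible by Lagrange.
The subgroups of order 2 are: {(0,0), (0,4)}; {(0,0), (1,0)}; {(0,0), (1,4)}.
So G has 3 subgroups of order 2.

3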